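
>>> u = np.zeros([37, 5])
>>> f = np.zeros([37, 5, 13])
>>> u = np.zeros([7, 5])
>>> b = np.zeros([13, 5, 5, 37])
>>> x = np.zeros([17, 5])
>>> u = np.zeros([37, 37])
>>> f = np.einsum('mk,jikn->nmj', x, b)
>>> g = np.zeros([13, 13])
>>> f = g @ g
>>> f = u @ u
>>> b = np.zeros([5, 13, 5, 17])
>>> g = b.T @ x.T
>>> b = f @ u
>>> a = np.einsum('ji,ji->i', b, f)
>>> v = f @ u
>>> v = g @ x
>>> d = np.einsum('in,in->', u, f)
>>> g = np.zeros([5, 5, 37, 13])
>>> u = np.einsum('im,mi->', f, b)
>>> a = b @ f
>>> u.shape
()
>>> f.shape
(37, 37)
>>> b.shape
(37, 37)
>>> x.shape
(17, 5)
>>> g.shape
(5, 5, 37, 13)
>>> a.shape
(37, 37)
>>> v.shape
(17, 5, 13, 5)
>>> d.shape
()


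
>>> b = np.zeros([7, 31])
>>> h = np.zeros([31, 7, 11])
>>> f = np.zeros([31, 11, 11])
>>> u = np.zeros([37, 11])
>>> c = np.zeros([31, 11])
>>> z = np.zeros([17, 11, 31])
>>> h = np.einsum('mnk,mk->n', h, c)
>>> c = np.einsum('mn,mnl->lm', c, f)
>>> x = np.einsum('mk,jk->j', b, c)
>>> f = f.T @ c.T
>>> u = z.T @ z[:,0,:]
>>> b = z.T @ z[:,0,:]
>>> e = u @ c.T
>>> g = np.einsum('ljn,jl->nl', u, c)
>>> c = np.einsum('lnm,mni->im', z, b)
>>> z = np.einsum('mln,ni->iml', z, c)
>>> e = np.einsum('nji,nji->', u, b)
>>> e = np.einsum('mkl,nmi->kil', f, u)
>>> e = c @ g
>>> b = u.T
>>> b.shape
(31, 11, 31)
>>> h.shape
(7,)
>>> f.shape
(11, 11, 11)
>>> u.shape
(31, 11, 31)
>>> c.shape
(31, 31)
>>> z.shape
(31, 17, 11)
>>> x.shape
(11,)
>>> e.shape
(31, 31)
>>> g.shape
(31, 31)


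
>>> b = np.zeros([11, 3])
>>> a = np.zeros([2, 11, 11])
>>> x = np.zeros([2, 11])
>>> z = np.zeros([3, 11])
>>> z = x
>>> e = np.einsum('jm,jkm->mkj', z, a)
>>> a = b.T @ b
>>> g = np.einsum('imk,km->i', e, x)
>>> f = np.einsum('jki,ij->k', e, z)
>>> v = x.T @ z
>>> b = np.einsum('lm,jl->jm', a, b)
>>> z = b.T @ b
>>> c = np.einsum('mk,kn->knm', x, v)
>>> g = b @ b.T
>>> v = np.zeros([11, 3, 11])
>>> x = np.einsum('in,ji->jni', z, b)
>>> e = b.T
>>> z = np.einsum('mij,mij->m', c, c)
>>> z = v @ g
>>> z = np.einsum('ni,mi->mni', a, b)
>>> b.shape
(11, 3)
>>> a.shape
(3, 3)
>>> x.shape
(11, 3, 3)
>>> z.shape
(11, 3, 3)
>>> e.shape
(3, 11)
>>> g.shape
(11, 11)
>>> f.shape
(11,)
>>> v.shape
(11, 3, 11)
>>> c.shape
(11, 11, 2)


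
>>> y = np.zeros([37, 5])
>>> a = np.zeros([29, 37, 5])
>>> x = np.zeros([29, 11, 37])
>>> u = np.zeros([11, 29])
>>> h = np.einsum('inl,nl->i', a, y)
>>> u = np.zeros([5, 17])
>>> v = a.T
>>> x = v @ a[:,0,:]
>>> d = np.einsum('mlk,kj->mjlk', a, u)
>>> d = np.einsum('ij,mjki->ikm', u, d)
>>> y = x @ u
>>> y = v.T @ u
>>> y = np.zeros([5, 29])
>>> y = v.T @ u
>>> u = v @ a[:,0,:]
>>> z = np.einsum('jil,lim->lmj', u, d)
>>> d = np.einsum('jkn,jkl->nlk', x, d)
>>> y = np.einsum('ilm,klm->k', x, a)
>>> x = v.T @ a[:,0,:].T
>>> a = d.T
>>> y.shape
(29,)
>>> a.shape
(37, 29, 5)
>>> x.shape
(29, 37, 29)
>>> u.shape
(5, 37, 5)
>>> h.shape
(29,)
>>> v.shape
(5, 37, 29)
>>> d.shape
(5, 29, 37)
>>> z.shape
(5, 29, 5)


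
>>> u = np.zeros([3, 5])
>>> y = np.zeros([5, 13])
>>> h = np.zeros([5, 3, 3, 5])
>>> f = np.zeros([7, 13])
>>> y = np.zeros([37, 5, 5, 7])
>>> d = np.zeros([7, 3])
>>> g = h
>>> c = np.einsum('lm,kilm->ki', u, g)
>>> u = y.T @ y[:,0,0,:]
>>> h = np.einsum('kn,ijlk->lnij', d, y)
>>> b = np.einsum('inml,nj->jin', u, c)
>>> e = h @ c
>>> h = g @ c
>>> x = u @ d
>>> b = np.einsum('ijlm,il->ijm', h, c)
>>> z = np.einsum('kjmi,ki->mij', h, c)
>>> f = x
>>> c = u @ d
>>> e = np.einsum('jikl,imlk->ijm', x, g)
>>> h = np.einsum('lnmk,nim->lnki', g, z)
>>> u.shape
(7, 5, 5, 7)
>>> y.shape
(37, 5, 5, 7)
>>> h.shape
(5, 3, 5, 3)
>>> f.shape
(7, 5, 5, 3)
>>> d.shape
(7, 3)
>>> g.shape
(5, 3, 3, 5)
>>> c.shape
(7, 5, 5, 3)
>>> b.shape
(5, 3, 3)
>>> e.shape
(5, 7, 3)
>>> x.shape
(7, 5, 5, 3)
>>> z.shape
(3, 3, 3)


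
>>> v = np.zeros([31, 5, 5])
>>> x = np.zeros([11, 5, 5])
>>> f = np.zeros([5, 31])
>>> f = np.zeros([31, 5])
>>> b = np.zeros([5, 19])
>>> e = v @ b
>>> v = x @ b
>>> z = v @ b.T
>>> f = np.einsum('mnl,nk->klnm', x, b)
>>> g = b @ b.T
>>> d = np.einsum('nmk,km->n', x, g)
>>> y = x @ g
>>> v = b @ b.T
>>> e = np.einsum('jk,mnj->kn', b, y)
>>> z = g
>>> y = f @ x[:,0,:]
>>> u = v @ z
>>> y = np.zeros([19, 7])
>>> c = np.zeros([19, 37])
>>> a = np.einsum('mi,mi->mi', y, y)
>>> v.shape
(5, 5)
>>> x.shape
(11, 5, 5)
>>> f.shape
(19, 5, 5, 11)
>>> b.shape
(5, 19)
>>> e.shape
(19, 5)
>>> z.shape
(5, 5)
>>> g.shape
(5, 5)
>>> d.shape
(11,)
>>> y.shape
(19, 7)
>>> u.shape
(5, 5)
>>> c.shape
(19, 37)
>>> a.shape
(19, 7)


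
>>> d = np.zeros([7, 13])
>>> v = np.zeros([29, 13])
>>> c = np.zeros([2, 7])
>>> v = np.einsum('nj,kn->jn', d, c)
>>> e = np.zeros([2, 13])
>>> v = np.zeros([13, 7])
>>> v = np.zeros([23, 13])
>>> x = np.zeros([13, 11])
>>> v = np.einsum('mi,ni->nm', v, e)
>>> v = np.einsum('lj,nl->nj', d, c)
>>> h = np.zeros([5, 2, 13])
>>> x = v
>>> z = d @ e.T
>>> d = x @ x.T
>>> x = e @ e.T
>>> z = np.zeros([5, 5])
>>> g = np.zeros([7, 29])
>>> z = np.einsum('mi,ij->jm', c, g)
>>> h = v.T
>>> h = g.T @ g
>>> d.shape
(2, 2)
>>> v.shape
(2, 13)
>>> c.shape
(2, 7)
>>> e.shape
(2, 13)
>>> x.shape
(2, 2)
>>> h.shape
(29, 29)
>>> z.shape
(29, 2)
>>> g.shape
(7, 29)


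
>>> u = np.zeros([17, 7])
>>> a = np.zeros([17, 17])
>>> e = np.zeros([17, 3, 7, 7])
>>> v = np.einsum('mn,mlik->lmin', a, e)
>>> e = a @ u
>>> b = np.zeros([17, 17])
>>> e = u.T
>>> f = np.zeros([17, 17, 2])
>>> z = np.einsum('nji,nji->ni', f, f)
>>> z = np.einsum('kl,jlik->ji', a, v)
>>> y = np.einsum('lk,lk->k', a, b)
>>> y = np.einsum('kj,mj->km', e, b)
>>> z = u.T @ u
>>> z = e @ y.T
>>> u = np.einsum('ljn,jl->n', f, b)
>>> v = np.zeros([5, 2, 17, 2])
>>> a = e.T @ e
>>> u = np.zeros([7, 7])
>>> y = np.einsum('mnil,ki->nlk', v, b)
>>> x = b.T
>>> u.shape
(7, 7)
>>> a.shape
(17, 17)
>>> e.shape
(7, 17)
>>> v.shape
(5, 2, 17, 2)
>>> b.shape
(17, 17)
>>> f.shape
(17, 17, 2)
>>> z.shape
(7, 7)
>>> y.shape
(2, 2, 17)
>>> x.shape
(17, 17)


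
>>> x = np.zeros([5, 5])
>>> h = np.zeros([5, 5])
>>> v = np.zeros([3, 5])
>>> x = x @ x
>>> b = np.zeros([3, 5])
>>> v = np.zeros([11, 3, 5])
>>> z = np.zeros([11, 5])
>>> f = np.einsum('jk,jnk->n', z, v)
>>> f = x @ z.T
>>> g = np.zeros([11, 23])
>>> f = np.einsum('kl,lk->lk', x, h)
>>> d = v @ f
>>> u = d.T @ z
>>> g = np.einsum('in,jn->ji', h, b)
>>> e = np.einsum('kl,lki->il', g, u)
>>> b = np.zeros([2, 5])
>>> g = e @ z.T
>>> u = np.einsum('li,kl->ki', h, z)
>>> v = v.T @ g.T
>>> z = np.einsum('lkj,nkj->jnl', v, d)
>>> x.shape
(5, 5)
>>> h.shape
(5, 5)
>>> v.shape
(5, 3, 5)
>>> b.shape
(2, 5)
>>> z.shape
(5, 11, 5)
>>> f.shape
(5, 5)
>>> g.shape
(5, 11)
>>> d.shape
(11, 3, 5)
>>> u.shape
(11, 5)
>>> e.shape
(5, 5)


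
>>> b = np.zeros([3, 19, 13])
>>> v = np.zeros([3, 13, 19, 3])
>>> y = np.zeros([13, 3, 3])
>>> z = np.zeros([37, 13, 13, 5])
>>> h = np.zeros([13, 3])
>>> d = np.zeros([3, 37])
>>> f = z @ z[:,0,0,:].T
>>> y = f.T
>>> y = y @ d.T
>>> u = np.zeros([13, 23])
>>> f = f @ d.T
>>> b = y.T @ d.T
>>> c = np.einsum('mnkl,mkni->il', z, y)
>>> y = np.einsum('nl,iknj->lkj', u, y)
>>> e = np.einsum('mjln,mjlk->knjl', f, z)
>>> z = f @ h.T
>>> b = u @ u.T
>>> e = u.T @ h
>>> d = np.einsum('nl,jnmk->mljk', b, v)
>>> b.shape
(13, 13)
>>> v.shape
(3, 13, 19, 3)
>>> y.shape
(23, 13, 3)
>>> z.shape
(37, 13, 13, 13)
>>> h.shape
(13, 3)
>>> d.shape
(19, 13, 3, 3)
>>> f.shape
(37, 13, 13, 3)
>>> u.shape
(13, 23)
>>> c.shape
(3, 5)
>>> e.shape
(23, 3)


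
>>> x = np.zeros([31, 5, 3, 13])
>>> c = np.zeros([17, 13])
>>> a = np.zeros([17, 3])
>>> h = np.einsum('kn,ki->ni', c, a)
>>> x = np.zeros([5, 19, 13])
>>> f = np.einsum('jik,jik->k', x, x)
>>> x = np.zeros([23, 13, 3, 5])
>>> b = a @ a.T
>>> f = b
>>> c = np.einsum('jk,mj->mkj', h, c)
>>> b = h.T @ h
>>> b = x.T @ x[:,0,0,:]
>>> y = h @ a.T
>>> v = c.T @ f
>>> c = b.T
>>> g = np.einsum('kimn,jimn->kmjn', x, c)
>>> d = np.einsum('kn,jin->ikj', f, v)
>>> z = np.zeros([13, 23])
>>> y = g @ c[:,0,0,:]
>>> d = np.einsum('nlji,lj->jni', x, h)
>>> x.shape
(23, 13, 3, 5)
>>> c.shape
(5, 13, 3, 5)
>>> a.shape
(17, 3)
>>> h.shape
(13, 3)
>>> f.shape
(17, 17)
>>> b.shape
(5, 3, 13, 5)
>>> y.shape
(23, 3, 5, 5)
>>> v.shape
(13, 3, 17)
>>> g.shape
(23, 3, 5, 5)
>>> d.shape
(3, 23, 5)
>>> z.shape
(13, 23)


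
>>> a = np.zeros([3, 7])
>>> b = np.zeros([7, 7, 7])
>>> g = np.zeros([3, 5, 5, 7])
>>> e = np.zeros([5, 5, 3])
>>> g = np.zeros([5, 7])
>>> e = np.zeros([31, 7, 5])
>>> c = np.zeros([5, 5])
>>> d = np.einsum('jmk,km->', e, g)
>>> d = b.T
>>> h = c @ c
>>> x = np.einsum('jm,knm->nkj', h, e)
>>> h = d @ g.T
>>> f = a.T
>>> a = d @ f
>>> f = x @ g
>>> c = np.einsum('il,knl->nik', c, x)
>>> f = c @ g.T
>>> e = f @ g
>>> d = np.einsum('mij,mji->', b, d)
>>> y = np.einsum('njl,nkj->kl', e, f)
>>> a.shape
(7, 7, 3)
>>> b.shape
(7, 7, 7)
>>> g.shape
(5, 7)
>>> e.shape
(31, 5, 7)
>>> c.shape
(31, 5, 7)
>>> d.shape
()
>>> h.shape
(7, 7, 5)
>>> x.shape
(7, 31, 5)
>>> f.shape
(31, 5, 5)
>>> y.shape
(5, 7)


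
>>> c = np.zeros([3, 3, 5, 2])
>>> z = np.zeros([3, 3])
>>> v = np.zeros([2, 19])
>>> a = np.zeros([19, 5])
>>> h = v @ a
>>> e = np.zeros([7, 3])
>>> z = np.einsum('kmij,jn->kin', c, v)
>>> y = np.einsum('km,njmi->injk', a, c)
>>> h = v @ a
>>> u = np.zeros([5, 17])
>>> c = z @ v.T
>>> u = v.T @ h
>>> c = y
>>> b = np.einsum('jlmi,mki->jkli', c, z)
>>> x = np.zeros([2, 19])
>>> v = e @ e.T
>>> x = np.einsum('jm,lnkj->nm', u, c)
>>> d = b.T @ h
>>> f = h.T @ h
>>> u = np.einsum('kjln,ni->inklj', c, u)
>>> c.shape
(2, 3, 3, 19)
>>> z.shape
(3, 5, 19)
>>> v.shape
(7, 7)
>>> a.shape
(19, 5)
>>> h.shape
(2, 5)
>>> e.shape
(7, 3)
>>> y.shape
(2, 3, 3, 19)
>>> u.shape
(5, 19, 2, 3, 3)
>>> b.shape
(2, 5, 3, 19)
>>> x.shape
(3, 5)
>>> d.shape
(19, 3, 5, 5)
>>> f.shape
(5, 5)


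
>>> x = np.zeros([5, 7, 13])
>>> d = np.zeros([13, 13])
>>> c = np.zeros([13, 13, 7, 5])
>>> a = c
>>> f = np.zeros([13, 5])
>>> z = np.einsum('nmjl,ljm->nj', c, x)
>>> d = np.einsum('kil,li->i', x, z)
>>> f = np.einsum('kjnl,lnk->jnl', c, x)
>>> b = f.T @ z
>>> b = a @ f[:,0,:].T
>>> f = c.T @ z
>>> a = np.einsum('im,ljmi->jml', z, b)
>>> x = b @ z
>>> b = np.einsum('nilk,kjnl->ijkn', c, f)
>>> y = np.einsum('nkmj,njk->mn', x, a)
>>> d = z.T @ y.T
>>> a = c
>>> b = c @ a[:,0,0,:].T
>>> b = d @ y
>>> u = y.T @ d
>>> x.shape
(13, 13, 7, 7)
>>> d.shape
(7, 7)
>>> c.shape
(13, 13, 7, 5)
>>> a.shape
(13, 13, 7, 5)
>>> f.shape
(5, 7, 13, 7)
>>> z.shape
(13, 7)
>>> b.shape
(7, 13)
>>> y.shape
(7, 13)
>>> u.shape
(13, 7)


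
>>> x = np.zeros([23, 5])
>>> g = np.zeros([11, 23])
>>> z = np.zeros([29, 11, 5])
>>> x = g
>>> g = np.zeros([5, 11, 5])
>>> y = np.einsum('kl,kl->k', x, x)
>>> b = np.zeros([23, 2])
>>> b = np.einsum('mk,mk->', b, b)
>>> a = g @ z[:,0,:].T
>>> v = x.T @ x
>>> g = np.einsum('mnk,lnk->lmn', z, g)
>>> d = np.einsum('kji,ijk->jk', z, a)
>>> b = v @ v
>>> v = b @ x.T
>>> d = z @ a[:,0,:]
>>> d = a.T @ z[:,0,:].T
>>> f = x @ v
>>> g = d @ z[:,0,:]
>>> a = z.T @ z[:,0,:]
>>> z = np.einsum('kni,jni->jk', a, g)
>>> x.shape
(11, 23)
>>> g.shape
(29, 11, 5)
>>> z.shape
(29, 5)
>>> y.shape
(11,)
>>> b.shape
(23, 23)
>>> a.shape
(5, 11, 5)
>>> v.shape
(23, 11)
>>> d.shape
(29, 11, 29)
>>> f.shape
(11, 11)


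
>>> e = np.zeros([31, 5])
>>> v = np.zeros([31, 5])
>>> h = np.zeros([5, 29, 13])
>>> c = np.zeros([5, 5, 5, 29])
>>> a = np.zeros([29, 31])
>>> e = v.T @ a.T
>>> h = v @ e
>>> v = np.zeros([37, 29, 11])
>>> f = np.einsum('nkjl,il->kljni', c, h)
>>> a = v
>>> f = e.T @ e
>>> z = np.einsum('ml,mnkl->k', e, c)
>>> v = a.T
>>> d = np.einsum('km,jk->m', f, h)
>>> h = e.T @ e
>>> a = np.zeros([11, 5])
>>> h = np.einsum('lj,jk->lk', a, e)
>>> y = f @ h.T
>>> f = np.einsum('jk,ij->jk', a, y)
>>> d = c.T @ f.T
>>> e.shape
(5, 29)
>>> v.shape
(11, 29, 37)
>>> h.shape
(11, 29)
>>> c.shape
(5, 5, 5, 29)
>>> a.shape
(11, 5)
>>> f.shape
(11, 5)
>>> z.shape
(5,)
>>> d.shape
(29, 5, 5, 11)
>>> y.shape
(29, 11)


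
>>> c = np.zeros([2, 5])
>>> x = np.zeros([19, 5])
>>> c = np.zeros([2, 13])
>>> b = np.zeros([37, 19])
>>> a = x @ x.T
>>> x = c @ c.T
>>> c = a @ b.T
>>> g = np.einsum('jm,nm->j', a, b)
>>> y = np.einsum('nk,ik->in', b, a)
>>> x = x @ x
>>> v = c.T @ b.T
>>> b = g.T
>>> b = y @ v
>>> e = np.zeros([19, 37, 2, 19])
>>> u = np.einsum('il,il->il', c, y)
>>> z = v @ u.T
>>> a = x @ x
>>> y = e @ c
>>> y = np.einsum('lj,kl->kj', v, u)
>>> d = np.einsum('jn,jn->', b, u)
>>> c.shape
(19, 37)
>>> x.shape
(2, 2)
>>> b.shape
(19, 37)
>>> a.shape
(2, 2)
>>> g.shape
(19,)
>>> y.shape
(19, 37)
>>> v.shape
(37, 37)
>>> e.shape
(19, 37, 2, 19)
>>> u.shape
(19, 37)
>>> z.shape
(37, 19)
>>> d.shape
()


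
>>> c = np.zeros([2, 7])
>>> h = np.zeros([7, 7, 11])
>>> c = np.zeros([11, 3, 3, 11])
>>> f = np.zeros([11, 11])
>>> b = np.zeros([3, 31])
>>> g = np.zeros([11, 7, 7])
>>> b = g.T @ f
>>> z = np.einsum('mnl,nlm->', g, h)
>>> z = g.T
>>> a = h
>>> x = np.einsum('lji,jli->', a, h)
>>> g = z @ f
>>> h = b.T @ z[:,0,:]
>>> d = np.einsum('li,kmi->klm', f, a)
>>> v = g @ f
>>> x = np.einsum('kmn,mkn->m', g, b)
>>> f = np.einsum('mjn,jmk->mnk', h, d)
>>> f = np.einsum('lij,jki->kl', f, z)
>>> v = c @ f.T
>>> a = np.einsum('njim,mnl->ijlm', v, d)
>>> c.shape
(11, 3, 3, 11)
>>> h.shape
(11, 7, 11)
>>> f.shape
(7, 11)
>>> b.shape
(7, 7, 11)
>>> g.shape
(7, 7, 11)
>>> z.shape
(7, 7, 11)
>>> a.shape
(3, 3, 7, 7)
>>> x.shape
(7,)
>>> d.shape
(7, 11, 7)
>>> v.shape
(11, 3, 3, 7)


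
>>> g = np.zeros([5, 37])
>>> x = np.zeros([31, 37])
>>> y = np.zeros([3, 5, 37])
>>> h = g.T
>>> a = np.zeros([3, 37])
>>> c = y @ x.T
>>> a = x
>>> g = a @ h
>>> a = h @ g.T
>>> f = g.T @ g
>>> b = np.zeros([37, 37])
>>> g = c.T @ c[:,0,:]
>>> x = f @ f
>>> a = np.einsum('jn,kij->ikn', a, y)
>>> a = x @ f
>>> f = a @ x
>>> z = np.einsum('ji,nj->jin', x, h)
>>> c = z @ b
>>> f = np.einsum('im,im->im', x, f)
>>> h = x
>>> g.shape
(31, 5, 31)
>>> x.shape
(5, 5)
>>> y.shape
(3, 5, 37)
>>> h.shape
(5, 5)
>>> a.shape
(5, 5)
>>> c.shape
(5, 5, 37)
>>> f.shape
(5, 5)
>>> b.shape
(37, 37)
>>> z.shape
(5, 5, 37)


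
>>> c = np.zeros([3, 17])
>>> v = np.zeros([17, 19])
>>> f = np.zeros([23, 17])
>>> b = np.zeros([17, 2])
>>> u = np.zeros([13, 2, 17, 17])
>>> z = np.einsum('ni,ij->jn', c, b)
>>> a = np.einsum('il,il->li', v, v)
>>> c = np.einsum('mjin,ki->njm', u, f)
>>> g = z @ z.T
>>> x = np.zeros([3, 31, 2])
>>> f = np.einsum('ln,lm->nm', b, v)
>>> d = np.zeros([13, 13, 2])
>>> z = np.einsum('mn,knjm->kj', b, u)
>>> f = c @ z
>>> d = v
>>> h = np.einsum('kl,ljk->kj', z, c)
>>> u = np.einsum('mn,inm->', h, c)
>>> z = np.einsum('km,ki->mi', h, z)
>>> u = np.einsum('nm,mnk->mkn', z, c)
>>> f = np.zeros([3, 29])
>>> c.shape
(17, 2, 13)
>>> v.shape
(17, 19)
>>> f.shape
(3, 29)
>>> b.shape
(17, 2)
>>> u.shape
(17, 13, 2)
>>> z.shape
(2, 17)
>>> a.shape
(19, 17)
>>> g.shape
(2, 2)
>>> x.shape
(3, 31, 2)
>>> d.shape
(17, 19)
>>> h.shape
(13, 2)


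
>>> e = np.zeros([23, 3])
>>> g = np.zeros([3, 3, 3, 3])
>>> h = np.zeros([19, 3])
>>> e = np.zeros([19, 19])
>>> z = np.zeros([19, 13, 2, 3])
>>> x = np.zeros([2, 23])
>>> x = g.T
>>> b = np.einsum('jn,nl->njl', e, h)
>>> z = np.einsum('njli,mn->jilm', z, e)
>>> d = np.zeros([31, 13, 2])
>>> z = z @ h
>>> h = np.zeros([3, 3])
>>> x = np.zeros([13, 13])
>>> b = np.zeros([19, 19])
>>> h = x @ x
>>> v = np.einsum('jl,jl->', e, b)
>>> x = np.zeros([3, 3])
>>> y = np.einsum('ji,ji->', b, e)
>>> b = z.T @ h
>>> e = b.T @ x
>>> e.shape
(13, 3, 2, 3)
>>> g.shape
(3, 3, 3, 3)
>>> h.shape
(13, 13)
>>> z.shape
(13, 3, 2, 3)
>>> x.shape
(3, 3)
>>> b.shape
(3, 2, 3, 13)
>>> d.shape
(31, 13, 2)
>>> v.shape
()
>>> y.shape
()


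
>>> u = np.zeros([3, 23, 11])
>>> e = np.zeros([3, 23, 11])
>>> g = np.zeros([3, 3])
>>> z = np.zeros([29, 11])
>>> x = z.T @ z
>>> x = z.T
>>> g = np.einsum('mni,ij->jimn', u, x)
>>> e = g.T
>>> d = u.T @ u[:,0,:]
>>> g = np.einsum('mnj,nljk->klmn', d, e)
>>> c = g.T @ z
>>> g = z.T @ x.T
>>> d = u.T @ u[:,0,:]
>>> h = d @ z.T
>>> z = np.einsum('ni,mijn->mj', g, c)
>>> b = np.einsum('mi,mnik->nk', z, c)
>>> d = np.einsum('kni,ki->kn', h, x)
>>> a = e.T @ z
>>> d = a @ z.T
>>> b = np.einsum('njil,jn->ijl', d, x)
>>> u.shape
(3, 23, 11)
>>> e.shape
(23, 3, 11, 29)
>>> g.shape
(11, 11)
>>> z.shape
(23, 3)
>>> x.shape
(11, 29)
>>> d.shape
(29, 11, 3, 23)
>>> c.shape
(23, 11, 3, 11)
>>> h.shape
(11, 23, 29)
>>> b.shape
(3, 11, 23)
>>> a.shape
(29, 11, 3, 3)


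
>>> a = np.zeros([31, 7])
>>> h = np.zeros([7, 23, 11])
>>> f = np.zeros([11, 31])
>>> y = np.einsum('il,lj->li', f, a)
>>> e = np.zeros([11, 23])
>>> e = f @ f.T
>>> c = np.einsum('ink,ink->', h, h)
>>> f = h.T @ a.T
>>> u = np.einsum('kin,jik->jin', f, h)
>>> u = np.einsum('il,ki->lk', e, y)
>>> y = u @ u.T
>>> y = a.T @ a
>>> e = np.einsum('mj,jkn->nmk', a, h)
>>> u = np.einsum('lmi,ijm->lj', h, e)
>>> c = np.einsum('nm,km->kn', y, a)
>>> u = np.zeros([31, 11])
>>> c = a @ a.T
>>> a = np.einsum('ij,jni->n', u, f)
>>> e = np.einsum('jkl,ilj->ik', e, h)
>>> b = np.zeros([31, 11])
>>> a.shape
(23,)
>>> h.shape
(7, 23, 11)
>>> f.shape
(11, 23, 31)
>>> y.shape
(7, 7)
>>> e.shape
(7, 31)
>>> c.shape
(31, 31)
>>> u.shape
(31, 11)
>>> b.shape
(31, 11)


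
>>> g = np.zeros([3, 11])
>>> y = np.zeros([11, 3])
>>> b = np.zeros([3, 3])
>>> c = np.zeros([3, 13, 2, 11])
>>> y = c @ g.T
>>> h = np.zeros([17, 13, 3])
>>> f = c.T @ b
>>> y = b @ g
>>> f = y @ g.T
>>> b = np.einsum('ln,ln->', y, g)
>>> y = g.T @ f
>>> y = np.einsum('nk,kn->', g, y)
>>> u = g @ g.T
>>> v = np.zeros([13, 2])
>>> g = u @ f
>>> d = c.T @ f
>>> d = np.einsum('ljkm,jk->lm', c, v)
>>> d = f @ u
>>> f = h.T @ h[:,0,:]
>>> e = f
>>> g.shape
(3, 3)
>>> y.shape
()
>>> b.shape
()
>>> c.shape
(3, 13, 2, 11)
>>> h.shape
(17, 13, 3)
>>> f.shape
(3, 13, 3)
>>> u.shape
(3, 3)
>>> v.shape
(13, 2)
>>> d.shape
(3, 3)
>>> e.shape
(3, 13, 3)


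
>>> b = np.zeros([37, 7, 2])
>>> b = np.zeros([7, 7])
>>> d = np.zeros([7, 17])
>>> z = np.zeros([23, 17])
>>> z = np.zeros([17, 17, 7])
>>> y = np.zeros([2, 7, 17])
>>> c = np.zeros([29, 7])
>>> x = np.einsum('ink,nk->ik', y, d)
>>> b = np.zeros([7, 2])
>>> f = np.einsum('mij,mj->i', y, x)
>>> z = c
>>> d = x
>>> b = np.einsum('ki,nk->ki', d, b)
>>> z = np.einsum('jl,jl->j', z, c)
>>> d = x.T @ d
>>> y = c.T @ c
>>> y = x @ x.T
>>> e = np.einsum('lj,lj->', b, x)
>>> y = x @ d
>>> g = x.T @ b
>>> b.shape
(2, 17)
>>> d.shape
(17, 17)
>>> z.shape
(29,)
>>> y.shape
(2, 17)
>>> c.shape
(29, 7)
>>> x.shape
(2, 17)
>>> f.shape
(7,)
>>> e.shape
()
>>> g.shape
(17, 17)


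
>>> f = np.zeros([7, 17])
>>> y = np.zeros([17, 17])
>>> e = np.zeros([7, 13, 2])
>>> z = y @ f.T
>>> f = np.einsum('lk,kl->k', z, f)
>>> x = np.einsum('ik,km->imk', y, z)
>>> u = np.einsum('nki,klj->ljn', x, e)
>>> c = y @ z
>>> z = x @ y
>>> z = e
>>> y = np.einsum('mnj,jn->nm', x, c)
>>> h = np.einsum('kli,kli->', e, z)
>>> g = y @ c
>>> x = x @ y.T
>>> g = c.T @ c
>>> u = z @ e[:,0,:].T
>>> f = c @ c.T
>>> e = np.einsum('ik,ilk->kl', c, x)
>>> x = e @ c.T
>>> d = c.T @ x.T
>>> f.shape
(17, 17)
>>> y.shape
(7, 17)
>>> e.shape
(7, 7)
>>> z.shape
(7, 13, 2)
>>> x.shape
(7, 17)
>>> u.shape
(7, 13, 7)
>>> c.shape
(17, 7)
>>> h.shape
()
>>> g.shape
(7, 7)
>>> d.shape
(7, 7)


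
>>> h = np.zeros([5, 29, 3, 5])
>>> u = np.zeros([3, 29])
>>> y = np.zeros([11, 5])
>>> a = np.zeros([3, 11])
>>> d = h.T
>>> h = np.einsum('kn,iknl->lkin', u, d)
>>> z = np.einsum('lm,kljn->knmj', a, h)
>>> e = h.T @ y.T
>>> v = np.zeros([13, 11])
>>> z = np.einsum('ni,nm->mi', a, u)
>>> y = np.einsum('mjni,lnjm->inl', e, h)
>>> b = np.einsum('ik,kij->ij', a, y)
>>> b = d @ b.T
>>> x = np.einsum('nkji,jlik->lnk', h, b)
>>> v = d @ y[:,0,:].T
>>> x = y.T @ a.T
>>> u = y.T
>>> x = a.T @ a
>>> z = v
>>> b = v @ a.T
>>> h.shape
(5, 3, 5, 29)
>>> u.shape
(5, 3, 11)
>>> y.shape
(11, 3, 5)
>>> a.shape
(3, 11)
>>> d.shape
(5, 3, 29, 5)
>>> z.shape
(5, 3, 29, 11)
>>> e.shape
(29, 5, 3, 11)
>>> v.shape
(5, 3, 29, 11)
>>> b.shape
(5, 3, 29, 3)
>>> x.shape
(11, 11)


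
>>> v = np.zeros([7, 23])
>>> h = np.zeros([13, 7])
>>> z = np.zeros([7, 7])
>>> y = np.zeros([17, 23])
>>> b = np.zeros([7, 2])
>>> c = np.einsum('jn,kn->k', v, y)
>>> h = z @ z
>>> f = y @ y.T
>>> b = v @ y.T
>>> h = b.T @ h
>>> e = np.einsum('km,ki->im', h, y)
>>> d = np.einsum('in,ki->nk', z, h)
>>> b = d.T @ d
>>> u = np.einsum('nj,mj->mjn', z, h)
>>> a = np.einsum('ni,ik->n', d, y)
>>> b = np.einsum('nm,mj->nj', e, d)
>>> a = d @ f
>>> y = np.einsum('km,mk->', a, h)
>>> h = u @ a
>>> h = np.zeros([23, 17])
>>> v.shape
(7, 23)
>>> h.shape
(23, 17)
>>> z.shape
(7, 7)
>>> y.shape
()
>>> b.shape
(23, 17)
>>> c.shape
(17,)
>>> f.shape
(17, 17)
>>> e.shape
(23, 7)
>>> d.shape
(7, 17)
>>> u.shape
(17, 7, 7)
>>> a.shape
(7, 17)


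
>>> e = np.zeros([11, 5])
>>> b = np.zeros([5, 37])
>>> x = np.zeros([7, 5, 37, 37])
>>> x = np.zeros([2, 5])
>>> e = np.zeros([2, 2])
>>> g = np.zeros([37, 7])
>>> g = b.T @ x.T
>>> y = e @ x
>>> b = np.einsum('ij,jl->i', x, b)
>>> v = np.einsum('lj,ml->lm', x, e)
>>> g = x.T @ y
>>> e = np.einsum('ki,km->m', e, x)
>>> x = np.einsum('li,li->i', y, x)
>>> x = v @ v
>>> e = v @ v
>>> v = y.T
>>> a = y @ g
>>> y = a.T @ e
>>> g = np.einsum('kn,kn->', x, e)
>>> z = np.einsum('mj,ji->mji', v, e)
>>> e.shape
(2, 2)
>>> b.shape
(2,)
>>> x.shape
(2, 2)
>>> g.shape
()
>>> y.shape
(5, 2)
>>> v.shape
(5, 2)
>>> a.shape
(2, 5)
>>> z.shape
(5, 2, 2)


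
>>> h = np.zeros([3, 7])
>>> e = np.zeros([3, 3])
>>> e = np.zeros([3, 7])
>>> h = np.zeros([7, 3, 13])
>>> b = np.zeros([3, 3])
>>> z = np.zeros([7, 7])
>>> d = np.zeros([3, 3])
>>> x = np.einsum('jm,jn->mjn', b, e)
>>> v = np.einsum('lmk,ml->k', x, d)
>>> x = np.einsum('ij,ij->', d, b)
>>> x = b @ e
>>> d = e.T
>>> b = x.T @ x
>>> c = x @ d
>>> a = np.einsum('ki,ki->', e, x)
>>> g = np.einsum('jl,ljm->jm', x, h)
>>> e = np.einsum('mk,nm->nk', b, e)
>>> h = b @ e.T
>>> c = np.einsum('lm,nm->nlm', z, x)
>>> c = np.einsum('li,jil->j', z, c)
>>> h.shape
(7, 3)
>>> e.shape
(3, 7)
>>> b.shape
(7, 7)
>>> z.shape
(7, 7)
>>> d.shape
(7, 3)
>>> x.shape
(3, 7)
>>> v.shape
(7,)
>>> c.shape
(3,)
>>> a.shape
()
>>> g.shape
(3, 13)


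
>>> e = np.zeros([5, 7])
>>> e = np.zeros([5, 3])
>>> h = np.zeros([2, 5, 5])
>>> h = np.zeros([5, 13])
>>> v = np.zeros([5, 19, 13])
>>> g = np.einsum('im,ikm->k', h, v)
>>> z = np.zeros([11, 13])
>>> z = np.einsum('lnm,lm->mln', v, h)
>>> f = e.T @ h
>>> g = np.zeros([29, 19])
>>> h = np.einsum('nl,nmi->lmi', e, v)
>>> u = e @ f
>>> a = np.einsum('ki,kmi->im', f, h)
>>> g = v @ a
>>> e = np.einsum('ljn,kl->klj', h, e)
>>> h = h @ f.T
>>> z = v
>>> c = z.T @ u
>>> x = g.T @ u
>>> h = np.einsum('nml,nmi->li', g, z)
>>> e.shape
(5, 3, 19)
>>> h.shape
(19, 13)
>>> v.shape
(5, 19, 13)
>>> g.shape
(5, 19, 19)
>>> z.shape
(5, 19, 13)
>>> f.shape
(3, 13)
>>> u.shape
(5, 13)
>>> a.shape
(13, 19)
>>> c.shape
(13, 19, 13)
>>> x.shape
(19, 19, 13)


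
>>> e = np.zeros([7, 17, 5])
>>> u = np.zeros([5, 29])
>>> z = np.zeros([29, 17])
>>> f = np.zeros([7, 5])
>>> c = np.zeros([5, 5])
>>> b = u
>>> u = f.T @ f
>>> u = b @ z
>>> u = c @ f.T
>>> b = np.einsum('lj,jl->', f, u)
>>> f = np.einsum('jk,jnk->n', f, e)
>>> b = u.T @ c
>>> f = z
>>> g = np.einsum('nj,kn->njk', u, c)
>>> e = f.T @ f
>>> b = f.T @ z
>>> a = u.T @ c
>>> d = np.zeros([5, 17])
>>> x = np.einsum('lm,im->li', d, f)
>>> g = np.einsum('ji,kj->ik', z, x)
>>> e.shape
(17, 17)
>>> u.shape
(5, 7)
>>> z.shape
(29, 17)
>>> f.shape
(29, 17)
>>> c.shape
(5, 5)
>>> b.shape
(17, 17)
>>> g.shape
(17, 5)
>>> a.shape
(7, 5)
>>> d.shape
(5, 17)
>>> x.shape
(5, 29)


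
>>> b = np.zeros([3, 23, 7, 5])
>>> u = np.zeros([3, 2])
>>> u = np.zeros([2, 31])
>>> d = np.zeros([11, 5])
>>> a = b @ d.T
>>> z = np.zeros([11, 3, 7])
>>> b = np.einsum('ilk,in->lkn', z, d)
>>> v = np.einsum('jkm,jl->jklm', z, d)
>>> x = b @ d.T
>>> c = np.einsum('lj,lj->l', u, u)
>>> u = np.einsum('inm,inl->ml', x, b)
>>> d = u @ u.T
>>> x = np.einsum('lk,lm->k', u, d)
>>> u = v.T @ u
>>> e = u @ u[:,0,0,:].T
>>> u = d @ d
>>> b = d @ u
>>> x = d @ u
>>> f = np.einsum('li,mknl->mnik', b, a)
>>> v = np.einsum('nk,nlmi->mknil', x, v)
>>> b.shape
(11, 11)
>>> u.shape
(11, 11)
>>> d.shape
(11, 11)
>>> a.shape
(3, 23, 7, 11)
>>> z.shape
(11, 3, 7)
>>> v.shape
(5, 11, 11, 7, 3)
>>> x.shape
(11, 11)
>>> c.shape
(2,)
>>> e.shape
(7, 5, 3, 7)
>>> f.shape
(3, 7, 11, 23)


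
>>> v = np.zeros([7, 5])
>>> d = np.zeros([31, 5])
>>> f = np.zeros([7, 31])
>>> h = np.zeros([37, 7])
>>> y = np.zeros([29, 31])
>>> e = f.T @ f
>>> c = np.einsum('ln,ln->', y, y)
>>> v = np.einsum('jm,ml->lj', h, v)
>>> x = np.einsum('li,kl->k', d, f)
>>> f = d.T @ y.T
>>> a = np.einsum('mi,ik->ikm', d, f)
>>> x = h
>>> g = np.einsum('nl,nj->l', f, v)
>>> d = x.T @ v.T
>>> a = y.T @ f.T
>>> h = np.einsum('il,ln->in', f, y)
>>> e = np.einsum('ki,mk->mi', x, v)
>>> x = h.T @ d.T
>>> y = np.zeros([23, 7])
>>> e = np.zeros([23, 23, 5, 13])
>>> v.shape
(5, 37)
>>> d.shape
(7, 5)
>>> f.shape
(5, 29)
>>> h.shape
(5, 31)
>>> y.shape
(23, 7)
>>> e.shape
(23, 23, 5, 13)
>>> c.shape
()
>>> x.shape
(31, 7)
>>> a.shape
(31, 5)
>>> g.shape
(29,)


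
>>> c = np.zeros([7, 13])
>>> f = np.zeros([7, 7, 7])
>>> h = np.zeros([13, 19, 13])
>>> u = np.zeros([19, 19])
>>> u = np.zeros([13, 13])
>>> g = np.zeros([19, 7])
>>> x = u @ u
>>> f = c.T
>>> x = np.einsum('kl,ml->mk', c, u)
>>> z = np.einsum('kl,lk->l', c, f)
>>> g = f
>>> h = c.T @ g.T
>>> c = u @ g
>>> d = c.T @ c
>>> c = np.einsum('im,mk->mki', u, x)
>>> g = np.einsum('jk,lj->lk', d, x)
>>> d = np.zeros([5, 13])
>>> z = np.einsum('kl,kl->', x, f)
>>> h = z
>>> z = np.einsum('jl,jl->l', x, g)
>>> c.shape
(13, 7, 13)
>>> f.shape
(13, 7)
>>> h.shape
()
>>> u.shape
(13, 13)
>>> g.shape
(13, 7)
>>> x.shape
(13, 7)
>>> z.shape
(7,)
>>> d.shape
(5, 13)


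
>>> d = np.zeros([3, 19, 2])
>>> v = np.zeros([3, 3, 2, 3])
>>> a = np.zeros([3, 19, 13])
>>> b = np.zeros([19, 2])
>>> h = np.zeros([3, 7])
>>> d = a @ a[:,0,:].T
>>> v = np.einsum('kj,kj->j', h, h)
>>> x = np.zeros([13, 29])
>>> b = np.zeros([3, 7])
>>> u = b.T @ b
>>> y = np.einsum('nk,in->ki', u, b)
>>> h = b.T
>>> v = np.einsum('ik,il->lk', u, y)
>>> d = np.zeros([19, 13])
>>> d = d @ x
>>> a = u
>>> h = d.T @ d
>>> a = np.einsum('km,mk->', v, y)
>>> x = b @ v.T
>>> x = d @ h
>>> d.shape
(19, 29)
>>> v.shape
(3, 7)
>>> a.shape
()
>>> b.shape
(3, 7)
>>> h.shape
(29, 29)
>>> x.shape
(19, 29)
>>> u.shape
(7, 7)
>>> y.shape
(7, 3)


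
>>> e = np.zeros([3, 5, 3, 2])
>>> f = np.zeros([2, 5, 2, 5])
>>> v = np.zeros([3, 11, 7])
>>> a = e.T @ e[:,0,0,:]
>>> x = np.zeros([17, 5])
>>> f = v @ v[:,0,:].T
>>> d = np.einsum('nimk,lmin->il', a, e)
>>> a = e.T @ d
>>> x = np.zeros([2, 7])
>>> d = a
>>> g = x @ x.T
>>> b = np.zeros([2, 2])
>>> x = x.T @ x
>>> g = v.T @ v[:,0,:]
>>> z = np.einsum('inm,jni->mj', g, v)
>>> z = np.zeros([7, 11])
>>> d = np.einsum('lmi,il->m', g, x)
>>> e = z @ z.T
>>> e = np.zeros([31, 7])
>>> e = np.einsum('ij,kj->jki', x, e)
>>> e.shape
(7, 31, 7)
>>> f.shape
(3, 11, 3)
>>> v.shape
(3, 11, 7)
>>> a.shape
(2, 3, 5, 3)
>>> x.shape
(7, 7)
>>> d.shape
(11,)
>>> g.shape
(7, 11, 7)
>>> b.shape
(2, 2)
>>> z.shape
(7, 11)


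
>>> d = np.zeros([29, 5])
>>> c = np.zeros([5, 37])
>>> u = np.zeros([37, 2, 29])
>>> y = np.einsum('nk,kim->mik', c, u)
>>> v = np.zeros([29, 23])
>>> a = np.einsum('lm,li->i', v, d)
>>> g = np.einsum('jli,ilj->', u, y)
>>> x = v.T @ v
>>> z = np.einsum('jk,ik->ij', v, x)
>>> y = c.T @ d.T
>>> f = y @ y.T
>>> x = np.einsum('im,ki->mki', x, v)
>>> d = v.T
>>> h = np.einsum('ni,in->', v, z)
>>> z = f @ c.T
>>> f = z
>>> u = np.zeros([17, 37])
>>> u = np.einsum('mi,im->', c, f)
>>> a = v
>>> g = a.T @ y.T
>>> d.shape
(23, 29)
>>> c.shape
(5, 37)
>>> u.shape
()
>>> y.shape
(37, 29)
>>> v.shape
(29, 23)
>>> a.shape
(29, 23)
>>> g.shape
(23, 37)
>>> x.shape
(23, 29, 23)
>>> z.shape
(37, 5)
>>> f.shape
(37, 5)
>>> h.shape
()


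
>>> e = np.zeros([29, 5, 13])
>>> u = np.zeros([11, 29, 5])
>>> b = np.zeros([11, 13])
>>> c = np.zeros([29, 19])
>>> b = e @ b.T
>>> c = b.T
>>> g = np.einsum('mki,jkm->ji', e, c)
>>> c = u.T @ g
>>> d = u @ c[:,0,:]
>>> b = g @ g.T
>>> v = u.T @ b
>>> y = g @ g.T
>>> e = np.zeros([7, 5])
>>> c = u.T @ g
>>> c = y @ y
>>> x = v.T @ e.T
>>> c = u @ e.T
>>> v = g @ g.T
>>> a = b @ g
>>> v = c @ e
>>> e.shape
(7, 5)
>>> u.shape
(11, 29, 5)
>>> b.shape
(11, 11)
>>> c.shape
(11, 29, 7)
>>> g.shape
(11, 13)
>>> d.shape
(11, 29, 13)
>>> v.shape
(11, 29, 5)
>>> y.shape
(11, 11)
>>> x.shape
(11, 29, 7)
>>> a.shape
(11, 13)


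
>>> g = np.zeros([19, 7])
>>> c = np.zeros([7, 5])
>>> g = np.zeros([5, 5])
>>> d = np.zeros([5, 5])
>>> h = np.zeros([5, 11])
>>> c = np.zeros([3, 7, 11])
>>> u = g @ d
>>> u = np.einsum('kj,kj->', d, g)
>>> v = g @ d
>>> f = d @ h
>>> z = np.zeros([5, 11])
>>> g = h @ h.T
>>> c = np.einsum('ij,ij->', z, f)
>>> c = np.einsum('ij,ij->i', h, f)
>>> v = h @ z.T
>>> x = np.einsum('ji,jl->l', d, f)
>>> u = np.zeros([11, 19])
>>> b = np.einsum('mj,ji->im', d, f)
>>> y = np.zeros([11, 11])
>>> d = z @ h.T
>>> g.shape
(5, 5)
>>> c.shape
(5,)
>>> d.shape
(5, 5)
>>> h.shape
(5, 11)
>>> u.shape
(11, 19)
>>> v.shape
(5, 5)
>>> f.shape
(5, 11)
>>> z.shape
(5, 11)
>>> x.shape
(11,)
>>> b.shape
(11, 5)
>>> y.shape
(11, 11)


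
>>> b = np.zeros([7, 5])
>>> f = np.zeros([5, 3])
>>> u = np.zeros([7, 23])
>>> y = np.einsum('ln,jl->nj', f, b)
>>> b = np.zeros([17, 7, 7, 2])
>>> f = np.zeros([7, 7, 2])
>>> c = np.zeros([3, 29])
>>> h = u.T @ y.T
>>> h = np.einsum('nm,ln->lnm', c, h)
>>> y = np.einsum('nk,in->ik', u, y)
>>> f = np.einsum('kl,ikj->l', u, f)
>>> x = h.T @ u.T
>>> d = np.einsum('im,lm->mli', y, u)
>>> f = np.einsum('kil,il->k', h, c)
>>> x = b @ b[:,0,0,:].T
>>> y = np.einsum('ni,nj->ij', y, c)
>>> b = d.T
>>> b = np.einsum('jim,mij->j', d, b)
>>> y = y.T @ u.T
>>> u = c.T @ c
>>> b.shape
(23,)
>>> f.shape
(23,)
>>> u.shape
(29, 29)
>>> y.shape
(29, 7)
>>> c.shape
(3, 29)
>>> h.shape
(23, 3, 29)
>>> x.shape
(17, 7, 7, 17)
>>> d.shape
(23, 7, 3)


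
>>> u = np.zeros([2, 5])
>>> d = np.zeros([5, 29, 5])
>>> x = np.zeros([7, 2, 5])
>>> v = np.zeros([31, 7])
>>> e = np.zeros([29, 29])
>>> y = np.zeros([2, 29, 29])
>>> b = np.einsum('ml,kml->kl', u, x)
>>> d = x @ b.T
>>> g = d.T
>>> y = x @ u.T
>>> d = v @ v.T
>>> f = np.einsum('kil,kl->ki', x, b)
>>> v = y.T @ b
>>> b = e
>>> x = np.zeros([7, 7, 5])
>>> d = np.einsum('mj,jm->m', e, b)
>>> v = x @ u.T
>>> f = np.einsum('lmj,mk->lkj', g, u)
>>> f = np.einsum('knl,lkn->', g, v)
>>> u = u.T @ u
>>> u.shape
(5, 5)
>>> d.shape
(29,)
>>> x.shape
(7, 7, 5)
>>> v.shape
(7, 7, 2)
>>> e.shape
(29, 29)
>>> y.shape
(7, 2, 2)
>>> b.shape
(29, 29)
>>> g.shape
(7, 2, 7)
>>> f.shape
()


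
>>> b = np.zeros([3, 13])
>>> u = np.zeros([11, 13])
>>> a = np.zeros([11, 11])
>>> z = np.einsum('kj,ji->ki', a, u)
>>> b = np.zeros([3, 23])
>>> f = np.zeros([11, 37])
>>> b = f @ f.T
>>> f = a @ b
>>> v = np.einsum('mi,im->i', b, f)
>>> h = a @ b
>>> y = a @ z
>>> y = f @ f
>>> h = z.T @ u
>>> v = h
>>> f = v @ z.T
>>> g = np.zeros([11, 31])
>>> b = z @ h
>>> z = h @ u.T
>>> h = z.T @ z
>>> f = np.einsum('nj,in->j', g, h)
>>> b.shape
(11, 13)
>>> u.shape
(11, 13)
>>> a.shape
(11, 11)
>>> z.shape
(13, 11)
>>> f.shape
(31,)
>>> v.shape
(13, 13)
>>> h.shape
(11, 11)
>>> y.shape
(11, 11)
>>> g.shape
(11, 31)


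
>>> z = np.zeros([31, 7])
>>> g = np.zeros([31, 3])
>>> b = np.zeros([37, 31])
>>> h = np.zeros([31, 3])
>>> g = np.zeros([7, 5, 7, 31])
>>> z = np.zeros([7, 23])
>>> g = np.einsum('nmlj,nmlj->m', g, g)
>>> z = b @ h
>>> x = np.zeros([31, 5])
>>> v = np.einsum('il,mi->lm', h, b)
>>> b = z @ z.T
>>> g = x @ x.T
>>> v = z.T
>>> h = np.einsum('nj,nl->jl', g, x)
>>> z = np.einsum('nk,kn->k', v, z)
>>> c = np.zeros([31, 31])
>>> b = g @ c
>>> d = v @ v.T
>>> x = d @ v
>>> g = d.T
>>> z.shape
(37,)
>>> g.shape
(3, 3)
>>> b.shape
(31, 31)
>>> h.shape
(31, 5)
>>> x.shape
(3, 37)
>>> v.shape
(3, 37)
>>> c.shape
(31, 31)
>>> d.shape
(3, 3)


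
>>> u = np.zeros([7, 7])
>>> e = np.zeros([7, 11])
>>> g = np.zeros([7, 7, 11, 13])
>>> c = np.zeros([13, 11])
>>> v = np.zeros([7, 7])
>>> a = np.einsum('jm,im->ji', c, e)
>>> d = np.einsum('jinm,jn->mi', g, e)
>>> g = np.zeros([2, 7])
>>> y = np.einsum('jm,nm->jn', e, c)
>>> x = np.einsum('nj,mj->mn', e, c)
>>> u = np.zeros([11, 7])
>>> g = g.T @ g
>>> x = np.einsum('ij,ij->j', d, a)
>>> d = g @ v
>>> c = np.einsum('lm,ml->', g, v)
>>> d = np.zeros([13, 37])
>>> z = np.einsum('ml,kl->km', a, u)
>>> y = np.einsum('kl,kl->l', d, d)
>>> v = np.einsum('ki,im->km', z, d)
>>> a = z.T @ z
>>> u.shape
(11, 7)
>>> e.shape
(7, 11)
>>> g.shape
(7, 7)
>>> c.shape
()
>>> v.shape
(11, 37)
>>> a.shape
(13, 13)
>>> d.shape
(13, 37)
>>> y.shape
(37,)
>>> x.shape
(7,)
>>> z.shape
(11, 13)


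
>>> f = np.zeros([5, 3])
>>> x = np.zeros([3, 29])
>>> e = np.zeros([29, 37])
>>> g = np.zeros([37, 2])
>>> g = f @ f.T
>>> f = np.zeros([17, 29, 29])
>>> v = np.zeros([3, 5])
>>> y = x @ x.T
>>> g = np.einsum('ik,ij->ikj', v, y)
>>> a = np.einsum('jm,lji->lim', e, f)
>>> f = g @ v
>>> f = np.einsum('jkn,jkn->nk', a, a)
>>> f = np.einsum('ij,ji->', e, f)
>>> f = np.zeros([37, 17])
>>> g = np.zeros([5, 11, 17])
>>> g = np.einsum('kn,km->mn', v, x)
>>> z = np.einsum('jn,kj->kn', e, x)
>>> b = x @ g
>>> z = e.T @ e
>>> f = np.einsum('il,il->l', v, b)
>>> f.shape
(5,)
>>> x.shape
(3, 29)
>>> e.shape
(29, 37)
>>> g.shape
(29, 5)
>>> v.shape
(3, 5)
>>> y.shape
(3, 3)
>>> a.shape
(17, 29, 37)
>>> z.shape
(37, 37)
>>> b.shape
(3, 5)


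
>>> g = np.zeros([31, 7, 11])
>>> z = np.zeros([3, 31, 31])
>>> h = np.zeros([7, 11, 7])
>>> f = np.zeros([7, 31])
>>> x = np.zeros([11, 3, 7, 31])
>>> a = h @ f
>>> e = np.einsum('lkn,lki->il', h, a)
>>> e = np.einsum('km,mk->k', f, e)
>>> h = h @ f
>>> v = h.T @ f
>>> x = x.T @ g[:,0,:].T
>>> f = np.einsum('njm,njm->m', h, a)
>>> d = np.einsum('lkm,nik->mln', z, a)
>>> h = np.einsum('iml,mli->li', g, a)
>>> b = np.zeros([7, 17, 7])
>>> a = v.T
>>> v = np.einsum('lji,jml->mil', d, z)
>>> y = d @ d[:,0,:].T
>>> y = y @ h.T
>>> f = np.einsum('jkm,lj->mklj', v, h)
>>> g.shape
(31, 7, 11)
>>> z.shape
(3, 31, 31)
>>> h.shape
(11, 31)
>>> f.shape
(31, 7, 11, 31)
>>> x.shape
(31, 7, 3, 31)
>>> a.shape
(31, 11, 31)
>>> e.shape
(7,)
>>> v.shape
(31, 7, 31)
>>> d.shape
(31, 3, 7)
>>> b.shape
(7, 17, 7)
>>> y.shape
(31, 3, 11)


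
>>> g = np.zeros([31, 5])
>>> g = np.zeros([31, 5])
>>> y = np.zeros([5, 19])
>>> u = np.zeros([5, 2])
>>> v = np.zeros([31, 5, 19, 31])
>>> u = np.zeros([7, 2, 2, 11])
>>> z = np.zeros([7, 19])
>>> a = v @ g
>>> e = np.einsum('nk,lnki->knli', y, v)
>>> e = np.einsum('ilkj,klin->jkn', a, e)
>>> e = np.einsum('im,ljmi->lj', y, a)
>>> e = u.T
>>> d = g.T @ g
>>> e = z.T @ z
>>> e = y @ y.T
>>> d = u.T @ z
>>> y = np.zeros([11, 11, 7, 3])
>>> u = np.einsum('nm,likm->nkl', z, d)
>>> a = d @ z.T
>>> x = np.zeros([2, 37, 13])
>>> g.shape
(31, 5)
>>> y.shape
(11, 11, 7, 3)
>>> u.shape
(7, 2, 11)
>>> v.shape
(31, 5, 19, 31)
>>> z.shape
(7, 19)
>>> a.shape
(11, 2, 2, 7)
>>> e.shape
(5, 5)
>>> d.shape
(11, 2, 2, 19)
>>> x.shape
(2, 37, 13)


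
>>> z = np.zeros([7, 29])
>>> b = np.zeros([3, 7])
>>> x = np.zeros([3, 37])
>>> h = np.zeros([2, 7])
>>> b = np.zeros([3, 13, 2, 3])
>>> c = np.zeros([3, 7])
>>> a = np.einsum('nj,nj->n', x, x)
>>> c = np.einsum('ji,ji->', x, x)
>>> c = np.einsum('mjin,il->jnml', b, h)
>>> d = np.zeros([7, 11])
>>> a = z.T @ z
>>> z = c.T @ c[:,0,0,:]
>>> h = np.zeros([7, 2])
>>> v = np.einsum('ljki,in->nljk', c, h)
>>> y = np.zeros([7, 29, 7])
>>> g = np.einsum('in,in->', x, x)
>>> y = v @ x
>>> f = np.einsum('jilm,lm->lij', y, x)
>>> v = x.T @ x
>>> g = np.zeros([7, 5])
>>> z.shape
(7, 3, 3, 7)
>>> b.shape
(3, 13, 2, 3)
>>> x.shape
(3, 37)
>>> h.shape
(7, 2)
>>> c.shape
(13, 3, 3, 7)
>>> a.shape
(29, 29)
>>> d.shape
(7, 11)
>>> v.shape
(37, 37)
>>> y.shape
(2, 13, 3, 37)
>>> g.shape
(7, 5)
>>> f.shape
(3, 13, 2)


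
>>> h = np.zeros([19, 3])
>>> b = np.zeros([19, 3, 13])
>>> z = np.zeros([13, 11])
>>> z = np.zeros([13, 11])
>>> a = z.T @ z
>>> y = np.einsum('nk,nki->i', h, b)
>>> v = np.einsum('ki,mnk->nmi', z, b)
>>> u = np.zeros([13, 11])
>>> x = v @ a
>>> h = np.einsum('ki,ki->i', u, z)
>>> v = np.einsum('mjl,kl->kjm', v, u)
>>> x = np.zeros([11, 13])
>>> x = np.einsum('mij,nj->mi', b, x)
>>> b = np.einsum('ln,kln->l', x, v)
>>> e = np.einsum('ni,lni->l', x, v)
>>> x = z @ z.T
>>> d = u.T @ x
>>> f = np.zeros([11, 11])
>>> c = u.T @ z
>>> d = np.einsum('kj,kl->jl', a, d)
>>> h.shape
(11,)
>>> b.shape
(19,)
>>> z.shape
(13, 11)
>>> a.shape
(11, 11)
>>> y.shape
(13,)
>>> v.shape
(13, 19, 3)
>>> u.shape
(13, 11)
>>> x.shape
(13, 13)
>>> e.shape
(13,)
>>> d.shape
(11, 13)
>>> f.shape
(11, 11)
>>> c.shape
(11, 11)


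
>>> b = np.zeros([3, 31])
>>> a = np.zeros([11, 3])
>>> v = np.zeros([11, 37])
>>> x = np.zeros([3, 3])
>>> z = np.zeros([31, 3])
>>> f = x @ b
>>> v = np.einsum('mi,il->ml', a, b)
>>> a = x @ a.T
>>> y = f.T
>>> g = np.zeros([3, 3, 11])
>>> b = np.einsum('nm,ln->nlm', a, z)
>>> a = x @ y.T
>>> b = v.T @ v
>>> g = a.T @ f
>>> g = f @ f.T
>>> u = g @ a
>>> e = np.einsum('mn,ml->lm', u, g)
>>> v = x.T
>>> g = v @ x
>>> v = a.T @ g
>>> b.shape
(31, 31)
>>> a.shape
(3, 31)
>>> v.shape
(31, 3)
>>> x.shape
(3, 3)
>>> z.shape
(31, 3)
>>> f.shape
(3, 31)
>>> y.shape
(31, 3)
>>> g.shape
(3, 3)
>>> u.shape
(3, 31)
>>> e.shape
(3, 3)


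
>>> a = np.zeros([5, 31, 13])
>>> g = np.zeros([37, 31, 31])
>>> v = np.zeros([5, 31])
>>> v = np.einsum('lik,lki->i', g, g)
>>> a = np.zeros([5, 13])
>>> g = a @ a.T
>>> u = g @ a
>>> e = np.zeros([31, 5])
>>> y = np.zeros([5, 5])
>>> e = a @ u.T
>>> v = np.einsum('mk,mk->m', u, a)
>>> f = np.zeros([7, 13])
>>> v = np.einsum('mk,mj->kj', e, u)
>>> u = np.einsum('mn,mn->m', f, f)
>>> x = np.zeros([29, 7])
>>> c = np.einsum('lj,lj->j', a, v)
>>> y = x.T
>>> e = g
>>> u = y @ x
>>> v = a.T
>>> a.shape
(5, 13)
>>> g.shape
(5, 5)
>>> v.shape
(13, 5)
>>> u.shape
(7, 7)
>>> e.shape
(5, 5)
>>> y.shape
(7, 29)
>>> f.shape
(7, 13)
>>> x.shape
(29, 7)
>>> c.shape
(13,)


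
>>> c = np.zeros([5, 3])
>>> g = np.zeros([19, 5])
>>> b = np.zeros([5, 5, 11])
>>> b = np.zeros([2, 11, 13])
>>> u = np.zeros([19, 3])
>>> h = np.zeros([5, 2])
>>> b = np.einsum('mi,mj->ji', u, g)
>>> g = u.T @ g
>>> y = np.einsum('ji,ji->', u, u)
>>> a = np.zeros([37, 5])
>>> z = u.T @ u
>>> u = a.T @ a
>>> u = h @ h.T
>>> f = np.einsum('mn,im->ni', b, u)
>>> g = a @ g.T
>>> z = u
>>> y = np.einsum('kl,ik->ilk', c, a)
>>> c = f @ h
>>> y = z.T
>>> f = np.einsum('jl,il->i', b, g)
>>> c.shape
(3, 2)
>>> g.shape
(37, 3)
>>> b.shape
(5, 3)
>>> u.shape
(5, 5)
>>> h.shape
(5, 2)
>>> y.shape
(5, 5)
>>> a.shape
(37, 5)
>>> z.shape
(5, 5)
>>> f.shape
(37,)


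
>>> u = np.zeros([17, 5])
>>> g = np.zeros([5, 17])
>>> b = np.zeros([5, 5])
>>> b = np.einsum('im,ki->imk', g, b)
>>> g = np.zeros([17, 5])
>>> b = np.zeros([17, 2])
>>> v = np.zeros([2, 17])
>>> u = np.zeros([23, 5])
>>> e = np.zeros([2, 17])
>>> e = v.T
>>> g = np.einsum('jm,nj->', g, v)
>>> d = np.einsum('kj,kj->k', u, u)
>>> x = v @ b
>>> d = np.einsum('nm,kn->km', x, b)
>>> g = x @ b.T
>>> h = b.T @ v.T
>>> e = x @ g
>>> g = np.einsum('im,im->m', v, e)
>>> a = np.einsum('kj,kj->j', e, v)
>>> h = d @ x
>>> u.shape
(23, 5)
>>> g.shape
(17,)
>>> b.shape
(17, 2)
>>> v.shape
(2, 17)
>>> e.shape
(2, 17)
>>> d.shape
(17, 2)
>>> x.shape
(2, 2)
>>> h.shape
(17, 2)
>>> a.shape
(17,)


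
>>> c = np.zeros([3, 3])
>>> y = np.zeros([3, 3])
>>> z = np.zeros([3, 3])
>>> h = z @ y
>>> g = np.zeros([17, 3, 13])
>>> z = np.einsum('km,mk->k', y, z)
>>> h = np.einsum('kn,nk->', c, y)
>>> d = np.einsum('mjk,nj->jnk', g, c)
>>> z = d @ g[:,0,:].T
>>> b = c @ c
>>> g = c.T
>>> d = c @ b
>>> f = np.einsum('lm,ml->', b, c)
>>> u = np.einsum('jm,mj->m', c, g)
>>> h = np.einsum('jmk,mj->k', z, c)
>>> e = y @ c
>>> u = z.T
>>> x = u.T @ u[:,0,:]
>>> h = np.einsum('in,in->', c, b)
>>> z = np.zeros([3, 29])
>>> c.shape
(3, 3)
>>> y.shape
(3, 3)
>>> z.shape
(3, 29)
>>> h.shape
()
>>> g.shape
(3, 3)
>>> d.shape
(3, 3)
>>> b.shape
(3, 3)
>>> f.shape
()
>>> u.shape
(17, 3, 3)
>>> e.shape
(3, 3)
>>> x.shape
(3, 3, 3)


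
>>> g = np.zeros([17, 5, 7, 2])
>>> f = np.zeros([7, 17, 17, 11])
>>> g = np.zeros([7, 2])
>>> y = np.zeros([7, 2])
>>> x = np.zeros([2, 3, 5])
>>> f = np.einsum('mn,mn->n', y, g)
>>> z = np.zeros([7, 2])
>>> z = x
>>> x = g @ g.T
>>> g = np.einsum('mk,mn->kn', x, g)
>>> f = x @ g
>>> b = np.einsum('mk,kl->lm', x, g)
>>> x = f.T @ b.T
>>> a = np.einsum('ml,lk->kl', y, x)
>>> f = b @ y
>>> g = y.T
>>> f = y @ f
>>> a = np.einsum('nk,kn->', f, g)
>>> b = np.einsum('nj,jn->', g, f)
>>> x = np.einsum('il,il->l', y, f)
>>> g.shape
(2, 7)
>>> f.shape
(7, 2)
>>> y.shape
(7, 2)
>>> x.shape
(2,)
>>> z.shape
(2, 3, 5)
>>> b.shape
()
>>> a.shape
()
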